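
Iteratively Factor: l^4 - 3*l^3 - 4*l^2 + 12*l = (l - 2)*(l^3 - l^2 - 6*l) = l*(l - 2)*(l^2 - l - 6) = l*(l - 3)*(l - 2)*(l + 2)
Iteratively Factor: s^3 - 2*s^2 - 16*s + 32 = (s - 2)*(s^2 - 16) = (s - 4)*(s - 2)*(s + 4)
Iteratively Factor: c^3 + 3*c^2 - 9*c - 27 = (c + 3)*(c^2 - 9) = (c - 3)*(c + 3)*(c + 3)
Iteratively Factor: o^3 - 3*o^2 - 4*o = (o - 4)*(o^2 + o) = o*(o - 4)*(o + 1)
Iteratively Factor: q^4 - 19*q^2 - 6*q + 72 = (q + 3)*(q^3 - 3*q^2 - 10*q + 24) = (q + 3)^2*(q^2 - 6*q + 8) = (q - 4)*(q + 3)^2*(q - 2)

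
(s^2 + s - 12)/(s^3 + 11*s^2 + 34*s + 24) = (s - 3)/(s^2 + 7*s + 6)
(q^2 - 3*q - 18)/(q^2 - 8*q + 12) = (q + 3)/(q - 2)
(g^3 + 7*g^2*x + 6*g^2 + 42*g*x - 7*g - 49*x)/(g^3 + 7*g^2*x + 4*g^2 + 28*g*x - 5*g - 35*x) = (g + 7)/(g + 5)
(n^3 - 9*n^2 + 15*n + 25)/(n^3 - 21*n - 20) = (n - 5)/(n + 4)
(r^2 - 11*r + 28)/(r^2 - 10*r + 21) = (r - 4)/(r - 3)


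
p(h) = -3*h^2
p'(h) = -6*h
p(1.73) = -8.98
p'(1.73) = -10.38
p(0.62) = -1.15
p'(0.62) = -3.72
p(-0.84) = -2.12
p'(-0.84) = 5.04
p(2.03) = -12.36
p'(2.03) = -12.18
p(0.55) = -0.91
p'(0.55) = -3.30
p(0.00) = 0.00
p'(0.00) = 0.00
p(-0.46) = -0.63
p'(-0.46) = 2.76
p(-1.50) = -6.75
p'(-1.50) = 9.00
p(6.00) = -108.00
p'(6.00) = -36.00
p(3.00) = -27.00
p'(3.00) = -18.00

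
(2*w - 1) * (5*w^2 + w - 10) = 10*w^3 - 3*w^2 - 21*w + 10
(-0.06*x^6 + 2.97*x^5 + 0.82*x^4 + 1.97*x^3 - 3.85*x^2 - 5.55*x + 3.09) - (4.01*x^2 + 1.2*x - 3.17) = -0.06*x^6 + 2.97*x^5 + 0.82*x^4 + 1.97*x^3 - 7.86*x^2 - 6.75*x + 6.26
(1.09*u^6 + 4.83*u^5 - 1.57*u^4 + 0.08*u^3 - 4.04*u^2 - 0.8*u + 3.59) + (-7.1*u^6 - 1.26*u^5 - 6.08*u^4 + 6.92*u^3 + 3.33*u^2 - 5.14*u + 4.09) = -6.01*u^6 + 3.57*u^5 - 7.65*u^4 + 7.0*u^3 - 0.71*u^2 - 5.94*u + 7.68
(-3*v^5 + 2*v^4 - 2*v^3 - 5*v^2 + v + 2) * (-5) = 15*v^5 - 10*v^4 + 10*v^3 + 25*v^2 - 5*v - 10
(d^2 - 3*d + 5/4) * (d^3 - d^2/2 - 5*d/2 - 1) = d^5 - 7*d^4/2 + d^3/4 + 47*d^2/8 - d/8 - 5/4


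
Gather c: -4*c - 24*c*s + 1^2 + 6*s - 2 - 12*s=c*(-24*s - 4) - 6*s - 1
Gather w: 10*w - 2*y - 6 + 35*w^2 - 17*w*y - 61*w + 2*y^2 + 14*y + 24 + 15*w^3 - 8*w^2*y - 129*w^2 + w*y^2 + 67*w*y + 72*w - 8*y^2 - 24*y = 15*w^3 + w^2*(-8*y - 94) + w*(y^2 + 50*y + 21) - 6*y^2 - 12*y + 18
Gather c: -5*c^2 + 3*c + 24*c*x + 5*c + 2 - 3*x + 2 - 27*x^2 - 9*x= -5*c^2 + c*(24*x + 8) - 27*x^2 - 12*x + 4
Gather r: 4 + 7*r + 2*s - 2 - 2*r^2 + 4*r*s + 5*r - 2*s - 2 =-2*r^2 + r*(4*s + 12)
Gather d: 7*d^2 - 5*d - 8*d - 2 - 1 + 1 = 7*d^2 - 13*d - 2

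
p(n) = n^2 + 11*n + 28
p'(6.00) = 23.00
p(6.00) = 130.00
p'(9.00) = 29.00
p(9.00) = 208.00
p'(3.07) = 17.14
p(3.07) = 71.19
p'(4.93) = 20.86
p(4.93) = 106.53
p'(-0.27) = 10.46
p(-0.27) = 25.10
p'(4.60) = 20.20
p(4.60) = 99.76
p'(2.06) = 15.12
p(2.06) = 54.90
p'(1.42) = 13.84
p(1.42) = 45.64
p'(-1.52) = 7.96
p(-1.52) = 13.59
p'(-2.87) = 5.26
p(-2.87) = 4.67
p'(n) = 2*n + 11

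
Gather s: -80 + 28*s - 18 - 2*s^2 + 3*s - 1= -2*s^2 + 31*s - 99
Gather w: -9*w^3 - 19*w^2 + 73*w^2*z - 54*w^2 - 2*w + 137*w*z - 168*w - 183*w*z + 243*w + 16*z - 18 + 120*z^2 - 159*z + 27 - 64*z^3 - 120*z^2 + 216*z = -9*w^3 + w^2*(73*z - 73) + w*(73 - 46*z) - 64*z^3 + 73*z + 9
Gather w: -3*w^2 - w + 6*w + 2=-3*w^2 + 5*w + 2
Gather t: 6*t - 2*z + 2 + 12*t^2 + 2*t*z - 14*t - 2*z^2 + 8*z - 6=12*t^2 + t*(2*z - 8) - 2*z^2 + 6*z - 4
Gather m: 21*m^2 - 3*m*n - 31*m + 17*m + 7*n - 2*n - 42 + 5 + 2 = 21*m^2 + m*(-3*n - 14) + 5*n - 35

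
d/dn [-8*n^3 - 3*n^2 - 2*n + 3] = -24*n^2 - 6*n - 2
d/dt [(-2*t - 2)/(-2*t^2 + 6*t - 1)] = 2*(-2*t^2 - 4*t + 7)/(4*t^4 - 24*t^3 + 40*t^2 - 12*t + 1)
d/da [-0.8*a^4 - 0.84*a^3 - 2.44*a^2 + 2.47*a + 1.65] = -3.2*a^3 - 2.52*a^2 - 4.88*a + 2.47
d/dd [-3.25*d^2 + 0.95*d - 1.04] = 0.95 - 6.5*d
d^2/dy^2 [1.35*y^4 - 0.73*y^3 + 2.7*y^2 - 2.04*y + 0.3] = 16.2*y^2 - 4.38*y + 5.4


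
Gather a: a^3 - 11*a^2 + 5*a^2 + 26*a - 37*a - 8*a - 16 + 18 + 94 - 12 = a^3 - 6*a^2 - 19*a + 84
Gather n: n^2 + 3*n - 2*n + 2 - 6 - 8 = n^2 + n - 12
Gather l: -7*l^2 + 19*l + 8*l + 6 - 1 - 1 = -7*l^2 + 27*l + 4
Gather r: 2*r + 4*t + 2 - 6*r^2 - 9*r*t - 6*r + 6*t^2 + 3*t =-6*r^2 + r*(-9*t - 4) + 6*t^2 + 7*t + 2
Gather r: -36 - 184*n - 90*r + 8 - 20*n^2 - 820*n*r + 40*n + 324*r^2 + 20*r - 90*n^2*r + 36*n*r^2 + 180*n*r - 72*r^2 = -20*n^2 - 144*n + r^2*(36*n + 252) + r*(-90*n^2 - 640*n - 70) - 28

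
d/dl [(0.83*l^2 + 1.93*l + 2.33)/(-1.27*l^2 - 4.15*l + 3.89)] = (-0.993399999999999*l^2 + 12.3756*l + 17.1772)/(1.6129*l^4 + 10.541*l^3 + 7.3419*l^2 - 32.287*l + 15.1321)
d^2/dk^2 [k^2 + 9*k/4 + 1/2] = 2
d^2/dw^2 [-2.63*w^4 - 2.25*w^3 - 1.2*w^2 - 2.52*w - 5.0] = -31.56*w^2 - 13.5*w - 2.4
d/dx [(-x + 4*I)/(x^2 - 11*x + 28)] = (-x^2 + 11*x + (x - 4*I)*(2*x - 11) - 28)/(x^2 - 11*x + 28)^2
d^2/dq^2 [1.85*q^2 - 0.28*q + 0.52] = 3.70000000000000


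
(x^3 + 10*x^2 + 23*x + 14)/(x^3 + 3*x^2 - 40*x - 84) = (x + 1)/(x - 6)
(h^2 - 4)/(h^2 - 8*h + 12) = (h + 2)/(h - 6)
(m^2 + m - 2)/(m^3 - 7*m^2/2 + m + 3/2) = 2*(m + 2)/(2*m^2 - 5*m - 3)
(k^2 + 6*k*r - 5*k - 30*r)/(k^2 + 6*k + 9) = (k^2 + 6*k*r - 5*k - 30*r)/(k^2 + 6*k + 9)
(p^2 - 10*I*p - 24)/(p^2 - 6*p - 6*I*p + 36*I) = (p - 4*I)/(p - 6)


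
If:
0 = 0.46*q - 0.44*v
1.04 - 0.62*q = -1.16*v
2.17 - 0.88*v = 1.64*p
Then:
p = 2.31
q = -1.75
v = -1.83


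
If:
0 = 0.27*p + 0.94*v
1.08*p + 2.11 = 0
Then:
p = -1.95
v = 0.56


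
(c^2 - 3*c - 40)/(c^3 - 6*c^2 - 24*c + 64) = (c + 5)/(c^2 + 2*c - 8)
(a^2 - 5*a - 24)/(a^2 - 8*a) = (a + 3)/a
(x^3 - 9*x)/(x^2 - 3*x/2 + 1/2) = 2*x*(x^2 - 9)/(2*x^2 - 3*x + 1)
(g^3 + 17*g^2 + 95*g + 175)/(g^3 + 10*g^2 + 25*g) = (g + 7)/g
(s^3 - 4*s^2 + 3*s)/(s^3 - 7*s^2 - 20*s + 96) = s*(s - 1)/(s^2 - 4*s - 32)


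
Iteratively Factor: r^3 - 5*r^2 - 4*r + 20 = (r - 2)*(r^2 - 3*r - 10) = (r - 2)*(r + 2)*(r - 5)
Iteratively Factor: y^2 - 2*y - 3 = (y + 1)*(y - 3)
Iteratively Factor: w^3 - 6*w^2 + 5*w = (w - 1)*(w^2 - 5*w) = w*(w - 1)*(w - 5)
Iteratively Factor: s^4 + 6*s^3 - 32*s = (s)*(s^3 + 6*s^2 - 32) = s*(s + 4)*(s^2 + 2*s - 8) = s*(s - 2)*(s + 4)*(s + 4)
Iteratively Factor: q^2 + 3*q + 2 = (q + 1)*(q + 2)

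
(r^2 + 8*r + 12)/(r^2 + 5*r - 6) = (r + 2)/(r - 1)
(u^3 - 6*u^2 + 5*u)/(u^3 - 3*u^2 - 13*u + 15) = u/(u + 3)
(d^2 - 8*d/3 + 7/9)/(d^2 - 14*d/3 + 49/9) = (3*d - 1)/(3*d - 7)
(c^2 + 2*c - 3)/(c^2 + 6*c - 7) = (c + 3)/(c + 7)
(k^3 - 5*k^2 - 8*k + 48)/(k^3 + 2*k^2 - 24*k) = (k^2 - k - 12)/(k*(k + 6))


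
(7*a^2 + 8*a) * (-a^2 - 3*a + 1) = -7*a^4 - 29*a^3 - 17*a^2 + 8*a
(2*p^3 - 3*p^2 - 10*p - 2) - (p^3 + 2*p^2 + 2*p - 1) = p^3 - 5*p^2 - 12*p - 1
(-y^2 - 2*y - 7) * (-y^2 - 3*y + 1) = y^4 + 5*y^3 + 12*y^2 + 19*y - 7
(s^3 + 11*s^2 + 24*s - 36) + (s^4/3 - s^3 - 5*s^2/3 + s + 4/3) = s^4/3 + 28*s^2/3 + 25*s - 104/3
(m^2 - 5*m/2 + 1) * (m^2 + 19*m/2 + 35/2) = m^4 + 7*m^3 - 21*m^2/4 - 137*m/4 + 35/2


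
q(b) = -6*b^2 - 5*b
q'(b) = -12*b - 5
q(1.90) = -31.16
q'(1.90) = -27.80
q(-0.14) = 0.58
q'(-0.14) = -3.32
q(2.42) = -47.24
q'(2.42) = -34.04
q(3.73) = -102.13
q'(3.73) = -49.76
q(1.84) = -29.51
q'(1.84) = -27.08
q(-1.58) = -7.08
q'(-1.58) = 13.96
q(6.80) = -311.44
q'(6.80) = -86.60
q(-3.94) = -73.44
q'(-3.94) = 42.28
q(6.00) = -246.00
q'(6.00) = -77.00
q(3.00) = -69.00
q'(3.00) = -41.00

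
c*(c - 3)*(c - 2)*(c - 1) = c^4 - 6*c^3 + 11*c^2 - 6*c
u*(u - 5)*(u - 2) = u^3 - 7*u^2 + 10*u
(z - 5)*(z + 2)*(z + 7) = z^3 + 4*z^2 - 31*z - 70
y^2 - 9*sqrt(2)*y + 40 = (y - 5*sqrt(2))*(y - 4*sqrt(2))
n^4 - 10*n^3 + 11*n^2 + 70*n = n*(n - 7)*(n - 5)*(n + 2)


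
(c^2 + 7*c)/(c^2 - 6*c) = (c + 7)/(c - 6)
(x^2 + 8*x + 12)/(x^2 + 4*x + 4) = (x + 6)/(x + 2)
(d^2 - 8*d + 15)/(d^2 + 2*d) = (d^2 - 8*d + 15)/(d*(d + 2))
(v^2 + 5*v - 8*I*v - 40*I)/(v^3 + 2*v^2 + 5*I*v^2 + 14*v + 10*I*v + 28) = (v^2 + v*(5 - 8*I) - 40*I)/(v^3 + v^2*(2 + 5*I) + v*(14 + 10*I) + 28)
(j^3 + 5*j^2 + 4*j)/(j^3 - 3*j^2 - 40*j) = (j^2 + 5*j + 4)/(j^2 - 3*j - 40)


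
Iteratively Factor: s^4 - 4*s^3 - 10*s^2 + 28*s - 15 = (s + 3)*(s^3 - 7*s^2 + 11*s - 5) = (s - 5)*(s + 3)*(s^2 - 2*s + 1) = (s - 5)*(s - 1)*(s + 3)*(s - 1)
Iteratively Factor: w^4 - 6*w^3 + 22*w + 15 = (w + 1)*(w^3 - 7*w^2 + 7*w + 15) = (w - 3)*(w + 1)*(w^2 - 4*w - 5) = (w - 5)*(w - 3)*(w + 1)*(w + 1)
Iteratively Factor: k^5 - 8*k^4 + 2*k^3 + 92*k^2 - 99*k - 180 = (k - 4)*(k^4 - 4*k^3 - 14*k^2 + 36*k + 45) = (k - 4)*(k + 1)*(k^3 - 5*k^2 - 9*k + 45) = (k - 5)*(k - 4)*(k + 1)*(k^2 - 9) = (k - 5)*(k - 4)*(k - 3)*(k + 1)*(k + 3)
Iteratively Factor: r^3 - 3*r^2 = (r - 3)*(r^2) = r*(r - 3)*(r)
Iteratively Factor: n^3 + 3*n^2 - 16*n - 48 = (n + 4)*(n^2 - n - 12) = (n - 4)*(n + 4)*(n + 3)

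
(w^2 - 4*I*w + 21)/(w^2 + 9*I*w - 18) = (w - 7*I)/(w + 6*I)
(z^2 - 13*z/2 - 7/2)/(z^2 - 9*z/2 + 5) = (2*z^2 - 13*z - 7)/(2*z^2 - 9*z + 10)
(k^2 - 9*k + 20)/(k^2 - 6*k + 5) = (k - 4)/(k - 1)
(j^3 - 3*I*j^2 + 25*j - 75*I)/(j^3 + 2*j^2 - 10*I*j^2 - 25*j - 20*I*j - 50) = (j^2 + 2*I*j + 15)/(j^2 + j*(2 - 5*I) - 10*I)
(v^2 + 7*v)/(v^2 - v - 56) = v/(v - 8)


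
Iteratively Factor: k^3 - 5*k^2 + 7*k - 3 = (k - 1)*(k^2 - 4*k + 3) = (k - 1)^2*(k - 3)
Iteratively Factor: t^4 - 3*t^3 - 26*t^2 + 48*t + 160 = (t - 4)*(t^3 + t^2 - 22*t - 40) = (t - 4)*(t + 2)*(t^2 - t - 20) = (t - 4)*(t + 2)*(t + 4)*(t - 5)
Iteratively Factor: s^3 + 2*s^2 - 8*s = (s - 2)*(s^2 + 4*s) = (s - 2)*(s + 4)*(s)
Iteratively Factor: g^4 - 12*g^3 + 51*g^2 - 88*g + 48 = (g - 3)*(g^3 - 9*g^2 + 24*g - 16) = (g - 3)*(g - 1)*(g^2 - 8*g + 16) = (g - 4)*(g - 3)*(g - 1)*(g - 4)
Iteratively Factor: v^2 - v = (v)*(v - 1)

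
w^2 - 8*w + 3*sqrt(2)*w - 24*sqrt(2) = (w - 8)*(w + 3*sqrt(2))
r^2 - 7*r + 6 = (r - 6)*(r - 1)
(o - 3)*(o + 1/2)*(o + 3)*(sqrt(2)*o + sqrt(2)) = sqrt(2)*o^4 + 3*sqrt(2)*o^3/2 - 17*sqrt(2)*o^2/2 - 27*sqrt(2)*o/2 - 9*sqrt(2)/2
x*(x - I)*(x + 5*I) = x^3 + 4*I*x^2 + 5*x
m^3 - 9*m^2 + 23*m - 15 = (m - 5)*(m - 3)*(m - 1)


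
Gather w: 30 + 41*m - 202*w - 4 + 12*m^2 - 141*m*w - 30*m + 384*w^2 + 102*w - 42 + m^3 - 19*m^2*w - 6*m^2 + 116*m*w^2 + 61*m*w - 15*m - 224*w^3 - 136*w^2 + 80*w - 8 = m^3 + 6*m^2 - 4*m - 224*w^3 + w^2*(116*m + 248) + w*(-19*m^2 - 80*m - 20) - 24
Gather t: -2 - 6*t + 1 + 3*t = -3*t - 1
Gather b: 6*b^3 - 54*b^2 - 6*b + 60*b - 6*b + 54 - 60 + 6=6*b^3 - 54*b^2 + 48*b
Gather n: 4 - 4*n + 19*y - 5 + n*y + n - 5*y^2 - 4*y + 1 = n*(y - 3) - 5*y^2 + 15*y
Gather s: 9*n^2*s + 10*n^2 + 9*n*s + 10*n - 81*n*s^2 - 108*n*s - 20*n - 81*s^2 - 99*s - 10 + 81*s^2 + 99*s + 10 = 10*n^2 - 81*n*s^2 - 10*n + s*(9*n^2 - 99*n)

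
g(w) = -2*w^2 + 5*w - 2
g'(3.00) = -7.00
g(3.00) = -5.00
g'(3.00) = -7.00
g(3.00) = -5.00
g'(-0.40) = 6.60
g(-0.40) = -4.32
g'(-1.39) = 10.56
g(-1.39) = -12.81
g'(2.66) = -5.64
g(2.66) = -2.85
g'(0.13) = 4.48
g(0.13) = -1.38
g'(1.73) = -1.92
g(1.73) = 0.66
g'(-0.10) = 5.40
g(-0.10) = -2.52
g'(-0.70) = 7.80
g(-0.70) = -6.48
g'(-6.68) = 31.72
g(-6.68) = -124.64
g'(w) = 5 - 4*w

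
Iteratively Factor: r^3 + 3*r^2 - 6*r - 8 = (r + 4)*(r^2 - r - 2) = (r + 1)*(r + 4)*(r - 2)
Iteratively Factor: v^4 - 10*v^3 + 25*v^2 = (v)*(v^3 - 10*v^2 + 25*v) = v*(v - 5)*(v^2 - 5*v) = v*(v - 5)^2*(v)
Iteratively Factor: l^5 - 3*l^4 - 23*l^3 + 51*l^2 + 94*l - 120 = (l - 1)*(l^4 - 2*l^3 - 25*l^2 + 26*l + 120) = (l - 1)*(l + 4)*(l^3 - 6*l^2 - l + 30) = (l - 1)*(l + 2)*(l + 4)*(l^2 - 8*l + 15) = (l - 5)*(l - 1)*(l + 2)*(l + 4)*(l - 3)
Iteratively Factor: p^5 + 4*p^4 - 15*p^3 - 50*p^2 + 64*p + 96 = (p - 2)*(p^4 + 6*p^3 - 3*p^2 - 56*p - 48) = (p - 2)*(p + 4)*(p^3 + 2*p^2 - 11*p - 12) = (p - 2)*(p + 4)^2*(p^2 - 2*p - 3) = (p - 2)*(p + 1)*(p + 4)^2*(p - 3)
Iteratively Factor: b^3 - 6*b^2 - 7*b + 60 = (b - 5)*(b^2 - b - 12) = (b - 5)*(b - 4)*(b + 3)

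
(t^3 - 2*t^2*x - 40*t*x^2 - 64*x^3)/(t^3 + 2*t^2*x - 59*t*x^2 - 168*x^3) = (t^2 + 6*t*x + 8*x^2)/(t^2 + 10*t*x + 21*x^2)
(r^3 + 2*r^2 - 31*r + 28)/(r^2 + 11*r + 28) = (r^2 - 5*r + 4)/(r + 4)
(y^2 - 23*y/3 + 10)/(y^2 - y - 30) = (y - 5/3)/(y + 5)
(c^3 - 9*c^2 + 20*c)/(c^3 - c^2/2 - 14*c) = 2*(c - 5)/(2*c + 7)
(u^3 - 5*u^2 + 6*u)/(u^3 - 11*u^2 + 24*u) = (u - 2)/(u - 8)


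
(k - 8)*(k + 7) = k^2 - k - 56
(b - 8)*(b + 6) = b^2 - 2*b - 48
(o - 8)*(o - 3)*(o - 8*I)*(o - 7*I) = o^4 - 11*o^3 - 15*I*o^3 - 32*o^2 + 165*I*o^2 + 616*o - 360*I*o - 1344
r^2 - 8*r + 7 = (r - 7)*(r - 1)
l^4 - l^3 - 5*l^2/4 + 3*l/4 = l*(l - 3/2)*(l - 1/2)*(l + 1)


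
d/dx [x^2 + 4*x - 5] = 2*x + 4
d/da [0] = 0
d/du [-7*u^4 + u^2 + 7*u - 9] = -28*u^3 + 2*u + 7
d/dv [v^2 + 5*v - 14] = 2*v + 5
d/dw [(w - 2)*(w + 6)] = 2*w + 4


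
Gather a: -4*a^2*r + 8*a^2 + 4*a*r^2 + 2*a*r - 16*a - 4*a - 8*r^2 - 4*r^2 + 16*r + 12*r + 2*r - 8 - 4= a^2*(8 - 4*r) + a*(4*r^2 + 2*r - 20) - 12*r^2 + 30*r - 12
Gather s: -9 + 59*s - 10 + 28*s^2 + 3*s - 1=28*s^2 + 62*s - 20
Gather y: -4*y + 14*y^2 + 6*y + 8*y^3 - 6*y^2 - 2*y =8*y^3 + 8*y^2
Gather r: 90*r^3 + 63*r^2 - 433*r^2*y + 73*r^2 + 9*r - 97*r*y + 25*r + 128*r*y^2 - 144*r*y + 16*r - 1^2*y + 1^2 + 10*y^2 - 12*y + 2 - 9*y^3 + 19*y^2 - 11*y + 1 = 90*r^3 + r^2*(136 - 433*y) + r*(128*y^2 - 241*y + 50) - 9*y^3 + 29*y^2 - 24*y + 4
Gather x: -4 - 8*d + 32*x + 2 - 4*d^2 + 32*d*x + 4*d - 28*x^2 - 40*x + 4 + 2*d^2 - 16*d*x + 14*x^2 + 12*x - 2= -2*d^2 - 4*d - 14*x^2 + x*(16*d + 4)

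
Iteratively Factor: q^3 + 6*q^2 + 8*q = (q + 4)*(q^2 + 2*q) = q*(q + 4)*(q + 2)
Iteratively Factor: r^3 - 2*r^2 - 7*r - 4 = (r + 1)*(r^2 - 3*r - 4) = (r + 1)^2*(r - 4)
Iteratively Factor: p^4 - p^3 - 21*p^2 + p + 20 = (p - 5)*(p^3 + 4*p^2 - p - 4) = (p - 5)*(p + 1)*(p^2 + 3*p - 4) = (p - 5)*(p + 1)*(p + 4)*(p - 1)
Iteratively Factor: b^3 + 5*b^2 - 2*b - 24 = (b + 3)*(b^2 + 2*b - 8) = (b + 3)*(b + 4)*(b - 2)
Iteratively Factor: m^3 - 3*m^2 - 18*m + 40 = (m - 5)*(m^2 + 2*m - 8) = (m - 5)*(m - 2)*(m + 4)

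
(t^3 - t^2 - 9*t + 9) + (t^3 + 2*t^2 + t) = 2*t^3 + t^2 - 8*t + 9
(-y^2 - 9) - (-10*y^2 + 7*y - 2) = 9*y^2 - 7*y - 7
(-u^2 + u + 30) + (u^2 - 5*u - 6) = 24 - 4*u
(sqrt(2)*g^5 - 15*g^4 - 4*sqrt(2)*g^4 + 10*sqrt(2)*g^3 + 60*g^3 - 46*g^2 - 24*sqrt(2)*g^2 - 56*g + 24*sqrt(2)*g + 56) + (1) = sqrt(2)*g^5 - 15*g^4 - 4*sqrt(2)*g^4 + 10*sqrt(2)*g^3 + 60*g^3 - 46*g^2 - 24*sqrt(2)*g^2 - 56*g + 24*sqrt(2)*g + 57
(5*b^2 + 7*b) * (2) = 10*b^2 + 14*b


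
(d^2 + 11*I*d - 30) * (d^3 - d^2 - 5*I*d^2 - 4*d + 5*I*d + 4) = d^5 - d^4 + 6*I*d^4 + 21*d^3 - 6*I*d^3 - 21*d^2 + 106*I*d^2 + 120*d - 106*I*d - 120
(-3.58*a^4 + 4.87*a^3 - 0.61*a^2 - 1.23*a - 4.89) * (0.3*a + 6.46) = -1.074*a^5 - 21.6658*a^4 + 31.2772*a^3 - 4.3096*a^2 - 9.4128*a - 31.5894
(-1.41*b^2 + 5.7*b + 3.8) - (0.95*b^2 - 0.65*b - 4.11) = -2.36*b^2 + 6.35*b + 7.91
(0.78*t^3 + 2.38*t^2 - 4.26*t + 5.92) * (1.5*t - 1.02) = 1.17*t^4 + 2.7744*t^3 - 8.8176*t^2 + 13.2252*t - 6.0384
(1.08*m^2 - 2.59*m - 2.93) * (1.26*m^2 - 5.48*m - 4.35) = 1.3608*m^4 - 9.1818*m^3 + 5.8034*m^2 + 27.3229*m + 12.7455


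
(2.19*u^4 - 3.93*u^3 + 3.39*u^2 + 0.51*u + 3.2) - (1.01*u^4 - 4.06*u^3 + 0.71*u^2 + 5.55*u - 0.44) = 1.18*u^4 + 0.129999999999999*u^3 + 2.68*u^2 - 5.04*u + 3.64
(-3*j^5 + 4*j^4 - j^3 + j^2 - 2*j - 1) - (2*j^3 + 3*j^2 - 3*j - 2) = -3*j^5 + 4*j^4 - 3*j^3 - 2*j^2 + j + 1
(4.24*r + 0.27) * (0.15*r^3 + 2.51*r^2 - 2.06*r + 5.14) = 0.636*r^4 + 10.6829*r^3 - 8.0567*r^2 + 21.2374*r + 1.3878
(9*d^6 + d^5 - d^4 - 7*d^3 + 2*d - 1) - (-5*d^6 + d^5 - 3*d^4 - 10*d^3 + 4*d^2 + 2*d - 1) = 14*d^6 + 2*d^4 + 3*d^3 - 4*d^2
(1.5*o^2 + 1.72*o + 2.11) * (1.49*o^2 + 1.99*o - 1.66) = 2.235*o^4 + 5.5478*o^3 + 4.0767*o^2 + 1.3437*o - 3.5026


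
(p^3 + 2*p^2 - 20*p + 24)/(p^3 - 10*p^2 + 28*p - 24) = (p + 6)/(p - 6)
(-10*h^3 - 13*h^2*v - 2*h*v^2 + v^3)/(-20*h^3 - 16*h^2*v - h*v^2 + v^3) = (h + v)/(2*h + v)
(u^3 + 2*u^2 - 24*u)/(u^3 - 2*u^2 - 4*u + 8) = u*(u^2 + 2*u - 24)/(u^3 - 2*u^2 - 4*u + 8)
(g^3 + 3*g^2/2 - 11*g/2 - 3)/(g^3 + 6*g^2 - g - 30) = (g + 1/2)/(g + 5)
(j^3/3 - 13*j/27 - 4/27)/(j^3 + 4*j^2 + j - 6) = (9*j^3 - 13*j - 4)/(27*(j^3 + 4*j^2 + j - 6))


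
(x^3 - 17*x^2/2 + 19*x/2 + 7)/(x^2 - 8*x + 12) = (2*x^2 - 13*x - 7)/(2*(x - 6))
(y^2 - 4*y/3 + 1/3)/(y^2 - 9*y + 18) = (3*y^2 - 4*y + 1)/(3*(y^2 - 9*y + 18))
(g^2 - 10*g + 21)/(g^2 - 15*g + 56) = (g - 3)/(g - 8)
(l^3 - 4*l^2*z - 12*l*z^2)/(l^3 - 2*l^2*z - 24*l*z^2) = (l + 2*z)/(l + 4*z)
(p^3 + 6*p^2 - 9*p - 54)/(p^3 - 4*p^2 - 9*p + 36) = (p + 6)/(p - 4)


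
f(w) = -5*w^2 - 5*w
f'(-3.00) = 25.00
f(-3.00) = -30.00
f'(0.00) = -5.00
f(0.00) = 0.00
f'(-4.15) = 36.50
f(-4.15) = -65.36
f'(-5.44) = 49.40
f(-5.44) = -120.77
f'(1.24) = -17.40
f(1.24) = -13.89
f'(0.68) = -11.80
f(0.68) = -5.71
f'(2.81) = -33.10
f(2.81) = -53.53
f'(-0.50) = 0.00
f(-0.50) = 1.25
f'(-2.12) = 16.20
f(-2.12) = -11.87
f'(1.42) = -19.20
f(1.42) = -17.18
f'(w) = -10*w - 5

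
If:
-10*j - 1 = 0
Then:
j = -1/10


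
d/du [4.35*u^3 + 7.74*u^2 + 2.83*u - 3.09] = 13.05*u^2 + 15.48*u + 2.83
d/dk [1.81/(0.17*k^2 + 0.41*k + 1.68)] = (-0.6154*k - 0.7421)/(0.17*k^2 + 0.41*k + 1.68)^2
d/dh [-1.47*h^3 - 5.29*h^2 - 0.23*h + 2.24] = -4.41*h^2 - 10.58*h - 0.23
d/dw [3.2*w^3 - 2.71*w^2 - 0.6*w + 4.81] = 9.6*w^2 - 5.42*w - 0.6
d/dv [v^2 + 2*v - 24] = 2*v + 2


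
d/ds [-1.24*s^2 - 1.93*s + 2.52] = -2.48*s - 1.93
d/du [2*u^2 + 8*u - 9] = 4*u + 8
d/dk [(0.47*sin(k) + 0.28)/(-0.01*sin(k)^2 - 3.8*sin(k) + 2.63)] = (0.0047*sin(k)^2 + 0.00560000000000005*sin(k) + 2.3001)*cos(k)/(0.0001*sin(k)^4 + 0.076*sin(k)^3 + 14.3874*sin(k)^2 - 19.988*sin(k) + 6.9169)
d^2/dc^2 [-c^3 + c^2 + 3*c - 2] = 2 - 6*c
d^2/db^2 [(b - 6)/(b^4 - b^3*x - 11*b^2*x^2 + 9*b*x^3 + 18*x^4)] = 2*((b - 6)*(4*b^3 - 3*b^2*x - 22*b*x^2 + 9*x^3)^2 + (-4*b^3 + 3*b^2*x + 22*b*x^2 - 9*x^3 + (b - 6)*(-6*b^2 + 3*b*x + 11*x^2))*(b^4 - b^3*x - 11*b^2*x^2 + 9*b*x^3 + 18*x^4))/(b^4 - b^3*x - 11*b^2*x^2 + 9*b*x^3 + 18*x^4)^3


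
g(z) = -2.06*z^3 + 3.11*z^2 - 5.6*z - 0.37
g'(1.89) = -15.92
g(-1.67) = 27.25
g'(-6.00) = -265.40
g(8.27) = -999.14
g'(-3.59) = -107.58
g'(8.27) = -376.83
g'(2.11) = -19.99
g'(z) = -6.18*z^2 + 6.22*z - 5.6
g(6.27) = -420.99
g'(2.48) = -28.18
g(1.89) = -13.75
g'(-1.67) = -33.22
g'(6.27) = -209.55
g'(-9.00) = -562.16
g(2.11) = -17.69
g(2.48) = -26.55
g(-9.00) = 1803.68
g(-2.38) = 58.35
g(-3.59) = 155.13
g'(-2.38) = -55.41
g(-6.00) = 590.15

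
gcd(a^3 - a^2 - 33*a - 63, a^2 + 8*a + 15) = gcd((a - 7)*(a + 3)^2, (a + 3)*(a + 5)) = a + 3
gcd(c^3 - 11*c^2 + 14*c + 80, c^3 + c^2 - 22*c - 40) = c^2 - 3*c - 10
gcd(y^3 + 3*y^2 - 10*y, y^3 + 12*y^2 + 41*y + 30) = y + 5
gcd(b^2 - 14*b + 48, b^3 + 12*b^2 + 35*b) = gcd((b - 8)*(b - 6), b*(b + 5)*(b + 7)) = 1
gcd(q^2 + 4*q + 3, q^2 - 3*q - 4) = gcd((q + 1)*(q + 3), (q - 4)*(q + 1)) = q + 1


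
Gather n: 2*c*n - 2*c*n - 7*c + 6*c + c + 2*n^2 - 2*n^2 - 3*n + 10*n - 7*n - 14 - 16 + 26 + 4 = 0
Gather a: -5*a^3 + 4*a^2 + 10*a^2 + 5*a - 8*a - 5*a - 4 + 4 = -5*a^3 + 14*a^2 - 8*a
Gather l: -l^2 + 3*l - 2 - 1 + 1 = -l^2 + 3*l - 2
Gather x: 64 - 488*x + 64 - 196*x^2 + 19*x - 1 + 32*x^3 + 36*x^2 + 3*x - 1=32*x^3 - 160*x^2 - 466*x + 126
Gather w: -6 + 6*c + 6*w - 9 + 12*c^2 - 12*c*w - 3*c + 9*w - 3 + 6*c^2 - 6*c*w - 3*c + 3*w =18*c^2 + w*(18 - 18*c) - 18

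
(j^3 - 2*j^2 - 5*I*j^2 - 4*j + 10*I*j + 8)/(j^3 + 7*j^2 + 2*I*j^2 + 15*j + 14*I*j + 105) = (j^3 + j^2*(-2 - 5*I) + j*(-4 + 10*I) + 8)/(j^3 + j^2*(7 + 2*I) + j*(15 + 14*I) + 105)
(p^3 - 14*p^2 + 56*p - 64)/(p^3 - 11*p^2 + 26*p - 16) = (p - 4)/(p - 1)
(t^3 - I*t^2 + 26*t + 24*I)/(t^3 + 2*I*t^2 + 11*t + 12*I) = (t - 6*I)/(t - 3*I)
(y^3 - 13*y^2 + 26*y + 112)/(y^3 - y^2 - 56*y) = (y^2 - 5*y - 14)/(y*(y + 7))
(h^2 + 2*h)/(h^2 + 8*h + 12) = h/(h + 6)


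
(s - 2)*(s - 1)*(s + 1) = s^3 - 2*s^2 - s + 2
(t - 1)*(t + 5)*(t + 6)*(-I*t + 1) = -I*t^4 + t^3 - 10*I*t^3 + 10*t^2 - 19*I*t^2 + 19*t + 30*I*t - 30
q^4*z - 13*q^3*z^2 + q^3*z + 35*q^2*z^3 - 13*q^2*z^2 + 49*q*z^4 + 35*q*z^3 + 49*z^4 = (q - 7*z)^2*(q + z)*(q*z + z)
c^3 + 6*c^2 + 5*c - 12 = (c - 1)*(c + 3)*(c + 4)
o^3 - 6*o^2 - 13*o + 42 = (o - 7)*(o - 2)*(o + 3)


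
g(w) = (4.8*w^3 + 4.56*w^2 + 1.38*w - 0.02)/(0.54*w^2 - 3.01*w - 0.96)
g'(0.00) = -1.50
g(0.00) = 0.02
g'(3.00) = -32.39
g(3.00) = -34.07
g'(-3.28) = 4.81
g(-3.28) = -8.48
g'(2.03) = -14.20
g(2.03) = -12.74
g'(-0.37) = -9.94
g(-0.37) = -0.66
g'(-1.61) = 2.77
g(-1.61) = -1.98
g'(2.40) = -19.38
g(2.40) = -18.90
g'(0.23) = -1.99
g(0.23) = -0.37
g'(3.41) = -47.25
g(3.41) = -50.16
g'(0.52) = -3.08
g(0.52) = -1.10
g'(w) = (3.01 - 1.08*w)*(4.8*w^3 + 4.56*w^2 + 1.38*w - 0.02)/(0.54*w^2 - 3.01*w - 0.96)^2 + (14.4*w^2 + 9.12*w + 1.38)/(0.54*w^2 - 3.01*w - 0.96) = (2.592*w^4 - 28.896*w^3 - 28.2948*w^2 - 8.7336*w - 1.385)/(0.2916*w^4 - 3.2508*w^3 + 8.0233*w^2 + 5.7792*w + 0.9216)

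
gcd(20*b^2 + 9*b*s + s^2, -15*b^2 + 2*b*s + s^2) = 5*b + s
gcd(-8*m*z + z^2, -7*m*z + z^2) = z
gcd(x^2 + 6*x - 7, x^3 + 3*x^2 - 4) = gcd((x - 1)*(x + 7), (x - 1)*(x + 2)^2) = x - 1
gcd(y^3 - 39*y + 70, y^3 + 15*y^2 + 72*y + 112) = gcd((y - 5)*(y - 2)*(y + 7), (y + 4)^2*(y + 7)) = y + 7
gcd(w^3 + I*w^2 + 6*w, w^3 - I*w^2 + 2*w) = w^2 - 2*I*w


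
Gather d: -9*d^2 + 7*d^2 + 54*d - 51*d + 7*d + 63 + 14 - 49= -2*d^2 + 10*d + 28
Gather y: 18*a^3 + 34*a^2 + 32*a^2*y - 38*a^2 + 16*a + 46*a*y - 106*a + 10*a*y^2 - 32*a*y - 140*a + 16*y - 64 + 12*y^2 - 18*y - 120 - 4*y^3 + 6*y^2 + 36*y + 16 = 18*a^3 - 4*a^2 - 230*a - 4*y^3 + y^2*(10*a + 18) + y*(32*a^2 + 14*a + 34) - 168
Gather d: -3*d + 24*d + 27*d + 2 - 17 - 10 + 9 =48*d - 16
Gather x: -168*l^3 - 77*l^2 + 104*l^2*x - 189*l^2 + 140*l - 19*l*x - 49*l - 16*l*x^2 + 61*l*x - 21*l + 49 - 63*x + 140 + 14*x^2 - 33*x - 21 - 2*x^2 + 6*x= -168*l^3 - 266*l^2 + 70*l + x^2*(12 - 16*l) + x*(104*l^2 + 42*l - 90) + 168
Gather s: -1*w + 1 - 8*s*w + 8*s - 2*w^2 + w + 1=s*(8 - 8*w) - 2*w^2 + 2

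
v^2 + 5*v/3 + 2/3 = (v + 2/3)*(v + 1)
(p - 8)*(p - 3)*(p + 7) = p^3 - 4*p^2 - 53*p + 168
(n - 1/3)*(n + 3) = n^2 + 8*n/3 - 1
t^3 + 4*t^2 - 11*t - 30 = (t - 3)*(t + 2)*(t + 5)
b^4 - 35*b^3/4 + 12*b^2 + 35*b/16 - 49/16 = (b - 7)*(b - 7/4)*(b - 1/2)*(b + 1/2)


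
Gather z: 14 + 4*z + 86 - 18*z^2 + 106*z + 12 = -18*z^2 + 110*z + 112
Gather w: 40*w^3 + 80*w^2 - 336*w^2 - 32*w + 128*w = 40*w^3 - 256*w^2 + 96*w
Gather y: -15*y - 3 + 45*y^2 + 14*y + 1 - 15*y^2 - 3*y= 30*y^2 - 4*y - 2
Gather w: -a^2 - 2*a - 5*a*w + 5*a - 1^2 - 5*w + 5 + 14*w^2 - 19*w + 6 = -a^2 + 3*a + 14*w^2 + w*(-5*a - 24) + 10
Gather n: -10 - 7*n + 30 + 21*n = 14*n + 20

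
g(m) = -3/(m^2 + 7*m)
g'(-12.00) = -0.01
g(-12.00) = -0.05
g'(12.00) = 0.00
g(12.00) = -0.01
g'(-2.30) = 0.06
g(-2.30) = 0.28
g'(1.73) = 0.14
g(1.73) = -0.20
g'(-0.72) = 0.82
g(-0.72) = 0.66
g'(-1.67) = 0.14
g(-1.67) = 0.34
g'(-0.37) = 3.12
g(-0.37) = 1.22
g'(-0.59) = 1.22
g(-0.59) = 0.79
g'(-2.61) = 0.04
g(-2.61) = 0.26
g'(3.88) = 0.02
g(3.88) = -0.07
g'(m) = -3*(-2*m - 7)/(m^2 + 7*m)^2 = 3*(2*m + 7)/(m^2*(m + 7)^2)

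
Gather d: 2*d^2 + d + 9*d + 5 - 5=2*d^2 + 10*d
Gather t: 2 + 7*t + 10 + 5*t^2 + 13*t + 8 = 5*t^2 + 20*t + 20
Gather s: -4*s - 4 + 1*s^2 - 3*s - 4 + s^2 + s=2*s^2 - 6*s - 8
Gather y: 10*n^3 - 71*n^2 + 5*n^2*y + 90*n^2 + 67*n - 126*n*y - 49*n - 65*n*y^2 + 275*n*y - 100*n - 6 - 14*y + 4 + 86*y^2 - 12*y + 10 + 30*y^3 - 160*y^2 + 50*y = 10*n^3 + 19*n^2 - 82*n + 30*y^3 + y^2*(-65*n - 74) + y*(5*n^2 + 149*n + 24) + 8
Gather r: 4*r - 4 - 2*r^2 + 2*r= -2*r^2 + 6*r - 4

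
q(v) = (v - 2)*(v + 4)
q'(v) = 2*v + 2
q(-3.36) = -3.43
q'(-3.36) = -4.72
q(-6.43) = 20.48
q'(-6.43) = -10.86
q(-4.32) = 2.02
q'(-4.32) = -6.64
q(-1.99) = -8.02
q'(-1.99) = -1.98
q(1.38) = -3.34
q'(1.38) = 4.76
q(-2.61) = -6.41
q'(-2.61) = -3.22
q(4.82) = 24.87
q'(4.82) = 11.64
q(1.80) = -1.16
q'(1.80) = 5.60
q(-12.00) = 112.00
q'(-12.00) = -22.00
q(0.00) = -8.00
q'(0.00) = 2.00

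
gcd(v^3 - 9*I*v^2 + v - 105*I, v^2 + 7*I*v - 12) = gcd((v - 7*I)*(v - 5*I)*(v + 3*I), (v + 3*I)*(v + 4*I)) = v + 3*I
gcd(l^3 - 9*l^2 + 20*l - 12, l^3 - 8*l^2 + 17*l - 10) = l^2 - 3*l + 2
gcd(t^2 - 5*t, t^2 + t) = t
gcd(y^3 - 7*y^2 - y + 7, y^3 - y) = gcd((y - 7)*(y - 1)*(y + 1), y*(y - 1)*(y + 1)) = y^2 - 1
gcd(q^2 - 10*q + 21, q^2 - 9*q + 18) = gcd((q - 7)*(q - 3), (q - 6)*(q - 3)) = q - 3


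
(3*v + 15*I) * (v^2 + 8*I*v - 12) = 3*v^3 + 39*I*v^2 - 156*v - 180*I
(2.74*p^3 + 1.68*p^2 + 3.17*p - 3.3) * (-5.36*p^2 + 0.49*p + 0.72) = -14.6864*p^5 - 7.6622*p^4 - 14.1952*p^3 + 20.4509*p^2 + 0.6654*p - 2.376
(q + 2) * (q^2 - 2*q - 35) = q^3 - 39*q - 70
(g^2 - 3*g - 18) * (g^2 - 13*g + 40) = g^4 - 16*g^3 + 61*g^2 + 114*g - 720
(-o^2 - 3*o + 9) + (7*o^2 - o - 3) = 6*o^2 - 4*o + 6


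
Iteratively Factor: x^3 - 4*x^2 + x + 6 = (x + 1)*(x^2 - 5*x + 6) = (x - 2)*(x + 1)*(x - 3)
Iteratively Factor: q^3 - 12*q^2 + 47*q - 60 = (q - 3)*(q^2 - 9*q + 20) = (q - 5)*(q - 3)*(q - 4)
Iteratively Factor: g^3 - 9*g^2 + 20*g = (g - 4)*(g^2 - 5*g) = (g - 5)*(g - 4)*(g)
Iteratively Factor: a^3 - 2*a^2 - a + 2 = (a + 1)*(a^2 - 3*a + 2) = (a - 2)*(a + 1)*(a - 1)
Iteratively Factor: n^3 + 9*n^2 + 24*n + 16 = (n + 1)*(n^2 + 8*n + 16) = (n + 1)*(n + 4)*(n + 4)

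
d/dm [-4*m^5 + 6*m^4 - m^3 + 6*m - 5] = -20*m^4 + 24*m^3 - 3*m^2 + 6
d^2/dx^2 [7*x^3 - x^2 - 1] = 42*x - 2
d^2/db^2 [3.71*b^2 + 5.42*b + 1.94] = 7.42000000000000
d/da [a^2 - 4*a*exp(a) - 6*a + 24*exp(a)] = -4*a*exp(a) + 2*a + 20*exp(a) - 6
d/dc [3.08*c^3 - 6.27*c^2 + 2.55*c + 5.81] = 9.24*c^2 - 12.54*c + 2.55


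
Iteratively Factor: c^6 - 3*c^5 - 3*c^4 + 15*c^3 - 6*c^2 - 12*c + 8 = (c - 2)*(c^5 - c^4 - 5*c^3 + 5*c^2 + 4*c - 4) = (c - 2)*(c + 2)*(c^4 - 3*c^3 + c^2 + 3*c - 2) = (c - 2)^2*(c + 2)*(c^3 - c^2 - c + 1) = (c - 2)^2*(c - 1)*(c + 2)*(c^2 - 1) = (c - 2)^2*(c - 1)*(c + 1)*(c + 2)*(c - 1)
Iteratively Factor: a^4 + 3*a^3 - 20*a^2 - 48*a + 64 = (a - 1)*(a^3 + 4*a^2 - 16*a - 64) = (a - 4)*(a - 1)*(a^2 + 8*a + 16) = (a - 4)*(a - 1)*(a + 4)*(a + 4)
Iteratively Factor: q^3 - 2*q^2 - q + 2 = (q + 1)*(q^2 - 3*q + 2) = (q - 1)*(q + 1)*(q - 2)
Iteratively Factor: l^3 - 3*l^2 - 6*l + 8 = (l - 4)*(l^2 + l - 2) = (l - 4)*(l + 2)*(l - 1)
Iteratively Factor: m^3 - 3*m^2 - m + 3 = (m - 1)*(m^2 - 2*m - 3) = (m - 3)*(m - 1)*(m + 1)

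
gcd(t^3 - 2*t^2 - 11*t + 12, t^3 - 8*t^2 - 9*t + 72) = t + 3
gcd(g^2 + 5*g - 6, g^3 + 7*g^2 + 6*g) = g + 6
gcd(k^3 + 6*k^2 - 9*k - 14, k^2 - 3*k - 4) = k + 1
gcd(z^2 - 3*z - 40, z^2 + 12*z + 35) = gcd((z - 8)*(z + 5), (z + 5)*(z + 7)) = z + 5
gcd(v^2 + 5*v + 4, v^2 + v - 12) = v + 4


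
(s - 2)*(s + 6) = s^2 + 4*s - 12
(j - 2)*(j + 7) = j^2 + 5*j - 14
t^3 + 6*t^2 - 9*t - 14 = (t - 2)*(t + 1)*(t + 7)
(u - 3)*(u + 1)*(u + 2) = u^3 - 7*u - 6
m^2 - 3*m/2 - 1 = (m - 2)*(m + 1/2)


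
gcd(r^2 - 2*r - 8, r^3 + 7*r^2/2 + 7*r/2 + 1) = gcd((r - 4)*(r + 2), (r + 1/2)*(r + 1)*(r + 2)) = r + 2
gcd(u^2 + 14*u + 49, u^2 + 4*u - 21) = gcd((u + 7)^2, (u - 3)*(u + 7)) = u + 7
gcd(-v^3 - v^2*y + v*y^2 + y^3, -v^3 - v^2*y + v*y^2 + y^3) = -v^3 - v^2*y + v*y^2 + y^3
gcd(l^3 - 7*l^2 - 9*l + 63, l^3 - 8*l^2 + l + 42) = l^2 - 10*l + 21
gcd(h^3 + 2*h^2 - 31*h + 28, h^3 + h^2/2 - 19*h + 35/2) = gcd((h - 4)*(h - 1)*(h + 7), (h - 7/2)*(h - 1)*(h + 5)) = h - 1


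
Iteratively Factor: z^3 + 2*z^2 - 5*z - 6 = (z + 1)*(z^2 + z - 6) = (z + 1)*(z + 3)*(z - 2)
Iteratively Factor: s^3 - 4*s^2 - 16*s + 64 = (s - 4)*(s^2 - 16) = (s - 4)^2*(s + 4)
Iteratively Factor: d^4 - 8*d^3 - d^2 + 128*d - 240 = (d + 4)*(d^3 - 12*d^2 + 47*d - 60) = (d - 3)*(d + 4)*(d^2 - 9*d + 20) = (d - 5)*(d - 3)*(d + 4)*(d - 4)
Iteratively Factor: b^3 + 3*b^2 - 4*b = (b - 1)*(b^2 + 4*b) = (b - 1)*(b + 4)*(b)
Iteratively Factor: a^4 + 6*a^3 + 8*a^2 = (a + 4)*(a^3 + 2*a^2) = a*(a + 4)*(a^2 + 2*a) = a*(a + 2)*(a + 4)*(a)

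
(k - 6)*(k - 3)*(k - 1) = k^3 - 10*k^2 + 27*k - 18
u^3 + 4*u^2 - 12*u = u*(u - 2)*(u + 6)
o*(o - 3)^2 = o^3 - 6*o^2 + 9*o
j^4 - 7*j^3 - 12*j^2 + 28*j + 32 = (j - 8)*(j - 2)*(j + 1)*(j + 2)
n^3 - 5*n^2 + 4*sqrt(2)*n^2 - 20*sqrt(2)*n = n*(n - 5)*(n + 4*sqrt(2))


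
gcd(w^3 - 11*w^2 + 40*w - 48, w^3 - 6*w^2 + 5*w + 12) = w^2 - 7*w + 12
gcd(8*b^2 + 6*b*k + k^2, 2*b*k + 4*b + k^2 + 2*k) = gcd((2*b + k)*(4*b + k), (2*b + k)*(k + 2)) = 2*b + k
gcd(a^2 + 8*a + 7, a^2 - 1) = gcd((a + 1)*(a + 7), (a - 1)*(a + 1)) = a + 1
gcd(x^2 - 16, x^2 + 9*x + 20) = x + 4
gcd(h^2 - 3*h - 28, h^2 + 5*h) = 1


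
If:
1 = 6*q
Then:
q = 1/6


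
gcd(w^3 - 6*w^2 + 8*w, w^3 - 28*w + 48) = w^2 - 6*w + 8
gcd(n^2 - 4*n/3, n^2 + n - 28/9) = n - 4/3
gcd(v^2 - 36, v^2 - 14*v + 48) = v - 6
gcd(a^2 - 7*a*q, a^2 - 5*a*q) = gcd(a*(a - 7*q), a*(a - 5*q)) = a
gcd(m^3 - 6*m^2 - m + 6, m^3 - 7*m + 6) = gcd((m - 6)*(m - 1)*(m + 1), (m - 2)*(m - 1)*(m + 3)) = m - 1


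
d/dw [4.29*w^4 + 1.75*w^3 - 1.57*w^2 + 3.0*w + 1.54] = 17.16*w^3 + 5.25*w^2 - 3.14*w + 3.0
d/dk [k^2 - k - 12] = 2*k - 1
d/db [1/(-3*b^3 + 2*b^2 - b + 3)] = (9*b^2 - 4*b + 1)/(3*b^3 - 2*b^2 + b - 3)^2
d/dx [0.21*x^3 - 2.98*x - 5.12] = 0.63*x^2 - 2.98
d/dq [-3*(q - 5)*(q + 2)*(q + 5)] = -9*q^2 - 12*q + 75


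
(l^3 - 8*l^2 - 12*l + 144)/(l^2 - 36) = (l^2 - 2*l - 24)/(l + 6)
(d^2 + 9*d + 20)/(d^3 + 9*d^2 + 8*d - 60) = (d + 4)/(d^2 + 4*d - 12)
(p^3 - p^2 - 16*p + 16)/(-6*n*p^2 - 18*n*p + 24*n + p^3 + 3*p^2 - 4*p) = (p - 4)/(-6*n + p)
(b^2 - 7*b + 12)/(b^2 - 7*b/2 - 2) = 2*(b - 3)/(2*b + 1)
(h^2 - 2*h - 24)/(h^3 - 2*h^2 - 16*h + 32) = (h - 6)/(h^2 - 6*h + 8)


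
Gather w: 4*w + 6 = 4*w + 6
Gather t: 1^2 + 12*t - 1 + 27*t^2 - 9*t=27*t^2 + 3*t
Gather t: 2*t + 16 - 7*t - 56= -5*t - 40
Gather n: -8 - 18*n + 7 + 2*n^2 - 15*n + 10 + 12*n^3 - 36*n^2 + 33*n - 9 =12*n^3 - 34*n^2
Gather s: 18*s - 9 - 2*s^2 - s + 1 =-2*s^2 + 17*s - 8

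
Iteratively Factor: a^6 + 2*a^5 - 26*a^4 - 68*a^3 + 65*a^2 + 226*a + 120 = (a + 4)*(a^5 - 2*a^4 - 18*a^3 + 4*a^2 + 49*a + 30) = (a - 5)*(a + 4)*(a^4 + 3*a^3 - 3*a^2 - 11*a - 6) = (a - 5)*(a + 3)*(a + 4)*(a^3 - 3*a - 2) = (a - 5)*(a - 2)*(a + 3)*(a + 4)*(a^2 + 2*a + 1) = (a - 5)*(a - 2)*(a + 1)*(a + 3)*(a + 4)*(a + 1)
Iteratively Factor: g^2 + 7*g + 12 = (g + 3)*(g + 4)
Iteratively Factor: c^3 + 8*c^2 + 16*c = (c + 4)*(c^2 + 4*c) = (c + 4)^2*(c)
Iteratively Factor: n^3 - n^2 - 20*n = (n)*(n^2 - n - 20) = n*(n - 5)*(n + 4)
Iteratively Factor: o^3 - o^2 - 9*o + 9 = (o - 1)*(o^2 - 9) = (o - 1)*(o + 3)*(o - 3)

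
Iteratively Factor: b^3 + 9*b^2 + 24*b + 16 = (b + 1)*(b^2 + 8*b + 16) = (b + 1)*(b + 4)*(b + 4)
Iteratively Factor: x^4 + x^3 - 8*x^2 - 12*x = (x)*(x^3 + x^2 - 8*x - 12) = x*(x - 3)*(x^2 + 4*x + 4) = x*(x - 3)*(x + 2)*(x + 2)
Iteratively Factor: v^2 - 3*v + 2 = (v - 2)*(v - 1)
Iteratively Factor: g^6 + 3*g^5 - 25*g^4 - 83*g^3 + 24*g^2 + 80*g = (g - 5)*(g^5 + 8*g^4 + 15*g^3 - 8*g^2 - 16*g) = (g - 5)*(g + 1)*(g^4 + 7*g^3 + 8*g^2 - 16*g) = (g - 5)*(g - 1)*(g + 1)*(g^3 + 8*g^2 + 16*g) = g*(g - 5)*(g - 1)*(g + 1)*(g^2 + 8*g + 16) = g*(g - 5)*(g - 1)*(g + 1)*(g + 4)*(g + 4)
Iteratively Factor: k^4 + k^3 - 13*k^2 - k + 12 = (k - 3)*(k^3 + 4*k^2 - k - 4) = (k - 3)*(k + 4)*(k^2 - 1) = (k - 3)*(k + 1)*(k + 4)*(k - 1)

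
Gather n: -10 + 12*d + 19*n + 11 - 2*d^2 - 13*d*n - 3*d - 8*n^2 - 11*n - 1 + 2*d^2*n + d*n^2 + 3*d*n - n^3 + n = -2*d^2 + 9*d - n^3 + n^2*(d - 8) + n*(2*d^2 - 10*d + 9)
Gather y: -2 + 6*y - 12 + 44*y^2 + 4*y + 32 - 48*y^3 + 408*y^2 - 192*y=-48*y^3 + 452*y^2 - 182*y + 18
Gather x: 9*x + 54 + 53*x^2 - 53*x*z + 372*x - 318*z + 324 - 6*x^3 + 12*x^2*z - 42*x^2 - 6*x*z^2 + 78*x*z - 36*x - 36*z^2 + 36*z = -6*x^3 + x^2*(12*z + 11) + x*(-6*z^2 + 25*z + 345) - 36*z^2 - 282*z + 378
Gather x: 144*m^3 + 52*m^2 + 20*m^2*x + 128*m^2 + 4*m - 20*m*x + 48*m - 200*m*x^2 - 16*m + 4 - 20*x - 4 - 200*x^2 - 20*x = 144*m^3 + 180*m^2 + 36*m + x^2*(-200*m - 200) + x*(20*m^2 - 20*m - 40)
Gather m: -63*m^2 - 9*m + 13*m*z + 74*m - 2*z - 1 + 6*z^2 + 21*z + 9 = -63*m^2 + m*(13*z + 65) + 6*z^2 + 19*z + 8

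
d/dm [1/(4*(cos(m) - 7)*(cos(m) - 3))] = (cos(m) - 5)*sin(m)/(2*(cos(m) - 7)^2*(cos(m) - 3)^2)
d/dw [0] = 0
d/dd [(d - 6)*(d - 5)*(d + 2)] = 3*d^2 - 18*d + 8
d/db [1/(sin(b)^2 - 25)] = -2*sin(b)*cos(b)/(sin(b)^2 - 25)^2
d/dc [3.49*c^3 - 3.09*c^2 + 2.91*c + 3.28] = 10.47*c^2 - 6.18*c + 2.91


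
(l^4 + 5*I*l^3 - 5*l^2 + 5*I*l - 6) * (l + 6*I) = l^5 + 11*I*l^4 - 35*l^3 - 25*I*l^2 - 36*l - 36*I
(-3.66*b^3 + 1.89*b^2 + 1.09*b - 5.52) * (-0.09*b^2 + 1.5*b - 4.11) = 0.3294*b^5 - 5.6601*b^4 + 17.7795*b^3 - 5.6361*b^2 - 12.7599*b + 22.6872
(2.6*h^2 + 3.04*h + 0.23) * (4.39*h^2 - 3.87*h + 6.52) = 11.414*h^4 + 3.2836*h^3 + 6.1969*h^2 + 18.9307*h + 1.4996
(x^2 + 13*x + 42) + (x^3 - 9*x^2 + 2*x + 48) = x^3 - 8*x^2 + 15*x + 90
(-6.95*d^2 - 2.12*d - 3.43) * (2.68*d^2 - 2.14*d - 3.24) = -18.626*d^4 + 9.1914*d^3 + 17.8624*d^2 + 14.209*d + 11.1132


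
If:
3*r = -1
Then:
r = -1/3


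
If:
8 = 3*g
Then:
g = 8/3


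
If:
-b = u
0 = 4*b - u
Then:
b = 0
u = 0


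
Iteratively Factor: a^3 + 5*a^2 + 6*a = (a + 2)*(a^2 + 3*a) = a*(a + 2)*(a + 3)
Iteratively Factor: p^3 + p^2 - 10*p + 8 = (p + 4)*(p^2 - 3*p + 2) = (p - 1)*(p + 4)*(p - 2)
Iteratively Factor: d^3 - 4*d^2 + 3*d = (d - 3)*(d^2 - d) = d*(d - 3)*(d - 1)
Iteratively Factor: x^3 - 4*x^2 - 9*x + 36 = (x - 3)*(x^2 - x - 12) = (x - 3)*(x + 3)*(x - 4)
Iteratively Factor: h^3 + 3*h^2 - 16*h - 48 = (h + 4)*(h^2 - h - 12) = (h + 3)*(h + 4)*(h - 4)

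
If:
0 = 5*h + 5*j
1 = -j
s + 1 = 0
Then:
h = 1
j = -1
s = -1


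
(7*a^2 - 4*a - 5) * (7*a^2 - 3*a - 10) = 49*a^4 - 49*a^3 - 93*a^2 + 55*a + 50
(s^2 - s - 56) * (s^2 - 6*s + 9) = s^4 - 7*s^3 - 41*s^2 + 327*s - 504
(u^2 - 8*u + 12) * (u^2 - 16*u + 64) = u^4 - 24*u^3 + 204*u^2 - 704*u + 768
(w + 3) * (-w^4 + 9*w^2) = -w^5 - 3*w^4 + 9*w^3 + 27*w^2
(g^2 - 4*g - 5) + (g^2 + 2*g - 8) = 2*g^2 - 2*g - 13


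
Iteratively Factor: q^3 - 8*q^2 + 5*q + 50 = (q + 2)*(q^2 - 10*q + 25) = (q - 5)*(q + 2)*(q - 5)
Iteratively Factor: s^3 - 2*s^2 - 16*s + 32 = (s - 4)*(s^2 + 2*s - 8) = (s - 4)*(s + 4)*(s - 2)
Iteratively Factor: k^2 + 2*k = (k)*(k + 2)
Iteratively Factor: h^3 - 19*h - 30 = (h + 3)*(h^2 - 3*h - 10) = (h - 5)*(h + 3)*(h + 2)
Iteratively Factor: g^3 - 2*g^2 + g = (g)*(g^2 - 2*g + 1) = g*(g - 1)*(g - 1)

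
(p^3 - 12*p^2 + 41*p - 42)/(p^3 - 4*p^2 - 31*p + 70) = (p - 3)/(p + 5)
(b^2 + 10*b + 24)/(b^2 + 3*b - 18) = (b + 4)/(b - 3)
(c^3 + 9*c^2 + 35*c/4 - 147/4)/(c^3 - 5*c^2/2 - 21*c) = (2*c^2 + 11*c - 21)/(2*c*(c - 6))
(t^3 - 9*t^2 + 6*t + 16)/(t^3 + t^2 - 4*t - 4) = (t - 8)/(t + 2)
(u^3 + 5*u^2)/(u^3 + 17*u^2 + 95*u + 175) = u^2/(u^2 + 12*u + 35)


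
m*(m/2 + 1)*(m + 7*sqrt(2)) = m^3/2 + m^2 + 7*sqrt(2)*m^2/2 + 7*sqrt(2)*m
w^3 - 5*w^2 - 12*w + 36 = (w - 6)*(w - 2)*(w + 3)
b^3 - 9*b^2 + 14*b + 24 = (b - 6)*(b - 4)*(b + 1)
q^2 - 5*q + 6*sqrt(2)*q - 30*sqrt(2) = (q - 5)*(q + 6*sqrt(2))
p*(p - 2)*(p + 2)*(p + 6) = p^4 + 6*p^3 - 4*p^2 - 24*p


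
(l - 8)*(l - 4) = l^2 - 12*l + 32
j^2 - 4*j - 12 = (j - 6)*(j + 2)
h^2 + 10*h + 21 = (h + 3)*(h + 7)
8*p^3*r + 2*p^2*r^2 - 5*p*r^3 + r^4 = r*(-4*p + r)*(-2*p + r)*(p + r)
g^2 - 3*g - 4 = (g - 4)*(g + 1)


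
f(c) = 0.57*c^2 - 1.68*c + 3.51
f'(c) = 1.14*c - 1.68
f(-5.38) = 29.05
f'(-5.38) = -7.81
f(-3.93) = 18.92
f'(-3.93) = -6.16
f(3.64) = 4.95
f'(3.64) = 2.47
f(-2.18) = 9.88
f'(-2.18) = -4.17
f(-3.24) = 14.94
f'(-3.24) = -5.37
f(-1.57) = 7.55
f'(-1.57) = -3.47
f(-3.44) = 16.03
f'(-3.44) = -5.60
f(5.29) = 10.57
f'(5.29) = 4.35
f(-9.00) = 64.80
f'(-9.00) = -11.94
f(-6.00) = 34.11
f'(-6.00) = -8.52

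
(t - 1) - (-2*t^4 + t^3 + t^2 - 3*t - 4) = 2*t^4 - t^3 - t^2 + 4*t + 3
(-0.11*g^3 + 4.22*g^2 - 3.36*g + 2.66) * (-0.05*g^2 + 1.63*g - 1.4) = 0.0055*g^5 - 0.3903*g^4 + 7.2006*g^3 - 11.5178*g^2 + 9.0398*g - 3.724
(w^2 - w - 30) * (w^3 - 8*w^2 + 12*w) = w^5 - 9*w^4 - 10*w^3 + 228*w^2 - 360*w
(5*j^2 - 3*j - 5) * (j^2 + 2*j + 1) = 5*j^4 + 7*j^3 - 6*j^2 - 13*j - 5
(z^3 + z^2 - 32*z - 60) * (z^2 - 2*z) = z^5 - z^4 - 34*z^3 + 4*z^2 + 120*z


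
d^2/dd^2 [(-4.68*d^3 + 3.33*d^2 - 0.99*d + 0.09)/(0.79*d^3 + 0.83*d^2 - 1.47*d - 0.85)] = (-7.105427357601e-15*d^7 + 10.293858*d^6 - 36.316458*d^5 - 17.729496*d^4 + 9.88250400000002*d^3 - 29.222586*d^2 - 24.774714*d + 7.801812)/(0.493039*d^9 + 1.554009*d^8 - 1.119588*d^7 - 6.802942*d^6 - 1.260786*d^5 + 9.546576*d^4 + 4.758312*d^3 - 3.71127*d^2 - 3.186225*d - 0.614125)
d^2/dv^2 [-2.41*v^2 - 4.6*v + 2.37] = -4.82000000000000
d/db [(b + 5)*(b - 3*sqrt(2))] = 2*b - 3*sqrt(2) + 5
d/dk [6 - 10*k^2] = -20*k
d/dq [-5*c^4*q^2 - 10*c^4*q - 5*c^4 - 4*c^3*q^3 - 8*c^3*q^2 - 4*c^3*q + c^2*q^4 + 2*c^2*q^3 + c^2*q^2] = 2*c^2*(-5*c^2*q - 5*c^2 - 6*c*q^2 - 8*c*q - 2*c + 2*q^3 + 3*q^2 + q)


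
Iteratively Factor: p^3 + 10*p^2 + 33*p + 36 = (p + 4)*(p^2 + 6*p + 9) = (p + 3)*(p + 4)*(p + 3)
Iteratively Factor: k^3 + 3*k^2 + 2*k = (k + 2)*(k^2 + k) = (k + 1)*(k + 2)*(k)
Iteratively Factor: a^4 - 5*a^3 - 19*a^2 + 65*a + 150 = (a - 5)*(a^3 - 19*a - 30) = (a - 5)*(a + 2)*(a^2 - 2*a - 15) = (a - 5)*(a + 2)*(a + 3)*(a - 5)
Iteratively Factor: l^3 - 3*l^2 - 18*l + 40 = (l + 4)*(l^2 - 7*l + 10) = (l - 2)*(l + 4)*(l - 5)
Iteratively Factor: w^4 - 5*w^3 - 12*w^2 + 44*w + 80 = (w - 5)*(w^3 - 12*w - 16) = (w - 5)*(w + 2)*(w^2 - 2*w - 8) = (w - 5)*(w + 2)^2*(w - 4)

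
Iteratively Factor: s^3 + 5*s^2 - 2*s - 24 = (s - 2)*(s^2 + 7*s + 12) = (s - 2)*(s + 3)*(s + 4)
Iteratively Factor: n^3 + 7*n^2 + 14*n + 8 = (n + 1)*(n^2 + 6*n + 8) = (n + 1)*(n + 2)*(n + 4)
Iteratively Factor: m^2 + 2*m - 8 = (m - 2)*(m + 4)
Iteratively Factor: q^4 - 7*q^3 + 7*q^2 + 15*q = (q - 3)*(q^3 - 4*q^2 - 5*q) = (q - 3)*(q + 1)*(q^2 - 5*q) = (q - 5)*(q - 3)*(q + 1)*(q)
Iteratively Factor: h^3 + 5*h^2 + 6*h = (h + 3)*(h^2 + 2*h) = h*(h + 3)*(h + 2)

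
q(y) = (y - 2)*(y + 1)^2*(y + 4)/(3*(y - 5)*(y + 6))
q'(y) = -(y - 2)*(y + 1)^2*(y + 4)/(3*(y - 5)*(y + 6)^2) + (y - 2)*(y + 1)^2/(3*(y - 5)*(y + 6)) + (y - 2)*(y + 4)*(2*y + 2)/(3*(y - 5)*(y + 6)) + (y + 1)^2*(y + 4)/(3*(y - 5)*(y + 6)) - (y - 2)*(y + 1)^2*(y + 4)/(3*(y - 5)^2*(y + 6)) = (2*y^5 + 7*y^4 - 112*y^3 - 349*y^2 + 196*y + 428)/(3*(y^4 + 2*y^3 - 59*y^2 - 60*y + 900))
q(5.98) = 54.94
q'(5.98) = -25.60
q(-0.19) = 0.06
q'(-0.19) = 0.14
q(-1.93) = 0.08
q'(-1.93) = -0.17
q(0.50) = 0.17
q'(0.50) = 0.17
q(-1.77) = 0.06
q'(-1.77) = -0.15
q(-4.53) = -1.03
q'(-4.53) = 3.27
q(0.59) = 0.19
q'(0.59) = 0.16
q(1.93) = 0.05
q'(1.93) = -0.65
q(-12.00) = 44.29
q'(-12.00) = -6.77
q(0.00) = 0.09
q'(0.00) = 0.16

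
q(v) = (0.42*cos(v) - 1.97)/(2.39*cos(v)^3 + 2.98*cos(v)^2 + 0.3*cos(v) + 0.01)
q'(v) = (0.42*cos(v) - 1.97)*(7.17*sin(v)*cos(v)^2 + 5.96*sin(v)*cos(v) + 0.3*sin(v))/(2.39*cos(v)^3 + 2.98*cos(v)^2 + 0.3*cos(v) + 0.01)^2 - 0.42*sin(v)/(2.39*cos(v)^3 + 2.98*cos(v)^2 + 0.3*cos(v) + 0.01) = (2.0076*cos(v)^3 - 12.8733*cos(v)^2 - 11.7412*cos(v) - 0.5952)*sin(v)/(5.7121*cos(v)^6 + 14.2444*cos(v)^5 + 10.3144*cos(v)^4 + 1.8358*cos(v)^3 + 0.1496*cos(v)^2 + 0.006*cos(v) + 0.0001)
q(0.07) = -0.27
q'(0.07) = -0.05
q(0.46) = -0.36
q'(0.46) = -0.46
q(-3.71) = -5.24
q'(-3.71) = -2.86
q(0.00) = -0.27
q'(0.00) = 0.00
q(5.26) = -1.34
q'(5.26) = 4.92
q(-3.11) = -7.95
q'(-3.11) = 1.30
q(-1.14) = -2.16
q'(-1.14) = 10.04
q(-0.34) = -0.32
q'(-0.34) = 0.29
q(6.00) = -0.30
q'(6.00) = 0.23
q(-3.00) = -7.58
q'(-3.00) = 5.04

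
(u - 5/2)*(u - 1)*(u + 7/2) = u^3 - 39*u/4 + 35/4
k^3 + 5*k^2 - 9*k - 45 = (k - 3)*(k + 3)*(k + 5)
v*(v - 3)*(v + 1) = v^3 - 2*v^2 - 3*v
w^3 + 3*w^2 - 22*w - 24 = (w - 4)*(w + 1)*(w + 6)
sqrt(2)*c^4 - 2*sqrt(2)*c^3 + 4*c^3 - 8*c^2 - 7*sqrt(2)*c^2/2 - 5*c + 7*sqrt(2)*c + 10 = (c - 2)*(c - sqrt(2))*(c + 5*sqrt(2)/2)*(sqrt(2)*c + 1)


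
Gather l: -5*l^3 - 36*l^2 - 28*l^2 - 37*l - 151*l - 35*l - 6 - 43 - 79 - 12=-5*l^3 - 64*l^2 - 223*l - 140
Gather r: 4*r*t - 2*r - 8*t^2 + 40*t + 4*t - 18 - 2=r*(4*t - 2) - 8*t^2 + 44*t - 20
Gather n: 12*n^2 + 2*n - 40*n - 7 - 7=12*n^2 - 38*n - 14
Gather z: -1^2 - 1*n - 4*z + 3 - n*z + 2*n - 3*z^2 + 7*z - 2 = n - 3*z^2 + z*(3 - n)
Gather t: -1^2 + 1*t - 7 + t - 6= 2*t - 14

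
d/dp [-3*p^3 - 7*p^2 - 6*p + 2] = -9*p^2 - 14*p - 6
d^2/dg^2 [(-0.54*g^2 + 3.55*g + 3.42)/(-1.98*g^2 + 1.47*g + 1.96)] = (-24.691392*g^3 - 67.872816*g^2 - 22.935528*g - 16.71978)/(7.762392*g^6 - 17.288964*g^5 - 10.216206*g^4 + 31.052133*g^3 + 10.113012*g^2 - 16.941456*g - 7.529536)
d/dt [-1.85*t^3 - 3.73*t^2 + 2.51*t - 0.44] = -5.55*t^2 - 7.46*t + 2.51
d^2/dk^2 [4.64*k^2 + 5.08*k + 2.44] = 9.28000000000000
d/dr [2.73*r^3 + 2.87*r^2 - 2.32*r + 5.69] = 8.19*r^2 + 5.74*r - 2.32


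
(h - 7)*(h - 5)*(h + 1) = h^3 - 11*h^2 + 23*h + 35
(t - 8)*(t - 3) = t^2 - 11*t + 24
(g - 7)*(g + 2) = g^2 - 5*g - 14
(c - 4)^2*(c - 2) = c^3 - 10*c^2 + 32*c - 32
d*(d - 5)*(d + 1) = d^3 - 4*d^2 - 5*d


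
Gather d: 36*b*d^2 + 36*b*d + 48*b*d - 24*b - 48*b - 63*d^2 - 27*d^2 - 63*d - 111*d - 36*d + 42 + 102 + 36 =-72*b + d^2*(36*b - 90) + d*(84*b - 210) + 180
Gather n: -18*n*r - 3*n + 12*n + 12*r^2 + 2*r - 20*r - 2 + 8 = n*(9 - 18*r) + 12*r^2 - 18*r + 6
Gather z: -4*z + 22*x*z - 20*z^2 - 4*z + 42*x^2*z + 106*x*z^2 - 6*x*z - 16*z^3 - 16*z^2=-16*z^3 + z^2*(106*x - 36) + z*(42*x^2 + 16*x - 8)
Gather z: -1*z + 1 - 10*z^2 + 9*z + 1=-10*z^2 + 8*z + 2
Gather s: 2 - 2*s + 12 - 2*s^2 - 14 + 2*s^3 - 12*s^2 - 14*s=2*s^3 - 14*s^2 - 16*s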